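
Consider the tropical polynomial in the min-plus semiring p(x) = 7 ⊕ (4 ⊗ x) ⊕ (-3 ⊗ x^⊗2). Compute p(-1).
p(-1) = -5

A tropical monomial a ⊗ x^⊗i evaluates to a + i · x. Evaluating each term at x = -1:
  Term 0 contributes 7 + 0 · -1 = 7
  Term 1 contributes 4 + 1 · -1 = 3
  Term 2 contributes -3 + 2 · -1 = -5
p(-1) = ⊕ of these = min[7, 3, -5] = -5.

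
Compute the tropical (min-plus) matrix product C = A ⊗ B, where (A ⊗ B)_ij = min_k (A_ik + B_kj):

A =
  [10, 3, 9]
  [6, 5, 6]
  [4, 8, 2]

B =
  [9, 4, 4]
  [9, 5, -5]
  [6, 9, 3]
A ⊗ B =
  [12, 8, -2]
  [12, 10, 0]
  [8, 8, 3]

Apply the min-plus product entry-by-entry:
  C[0][0] = min over k of (A[0][0] + B[0][0] = 10 + 9 = 19, A[0][1] + B[1][0] = 3 + 9 = 12, A[0][2] + B[2][0] = 9 + 6 = 15) = 12 (attained at k = 1)
  C[0][1] = min over k of (A[0][0] + B[0][1] = 10 + 4 = 14, A[0][1] + B[1][1] = 3 + 5 = 8, A[0][2] + B[2][1] = 9 + 9 = 18) = 8 (attained at k = 1)
  C[0][2] = min over k of (A[0][0] + B[0][2] = 10 + 4 = 14, A[0][1] + B[1][2] = 3 + -5 = -2, A[0][2] + B[2][2] = 9 + 3 = 12) = -2 (attained at k = 1)
  C[1][0] = min over k of (A[1][0] + B[0][0] = 6 + 9 = 15, A[1][1] + B[1][0] = 5 + 9 = 14, A[1][2] + B[2][0] = 6 + 6 = 12) = 12 (attained at k = 2)
  C[1][1] = min over k of (A[1][0] + B[0][1] = 6 + 4 = 10, A[1][1] + B[1][1] = 5 + 5 = 10, A[1][2] + B[2][1] = 6 + 9 = 15) = 10 (attained at k = 0)
  C[1][2] = min over k of (A[1][0] + B[0][2] = 6 + 4 = 10, A[1][1] + B[1][2] = 5 + -5 = 0, A[1][2] + B[2][2] = 6 + 3 = 9) = 0 (attained at k = 1)
  C[2][0] = min over k of (A[2][0] + B[0][0] = 4 + 9 = 13, A[2][1] + B[1][0] = 8 + 9 = 17, A[2][2] + B[2][0] = 2 + 6 = 8) = 8 (attained at k = 2)
  C[2][1] = min over k of (A[2][0] + B[0][1] = 4 + 4 = 8, A[2][1] + B[1][1] = 8 + 5 = 13, A[2][2] + B[2][1] = 2 + 9 = 11) = 8 (attained at k = 0)
  C[2][2] = min over k of (A[2][0] + B[0][2] = 4 + 4 = 8, A[2][1] + B[1][2] = 8 + -5 = 3, A[2][2] + B[2][2] = 2 + 3 = 5) = 3 (attained at k = 1)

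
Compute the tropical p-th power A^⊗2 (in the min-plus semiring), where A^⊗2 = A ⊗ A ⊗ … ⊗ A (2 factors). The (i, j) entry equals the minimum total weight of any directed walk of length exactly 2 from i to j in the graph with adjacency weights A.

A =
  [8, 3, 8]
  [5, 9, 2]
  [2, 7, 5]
A^⊗2 =
  [8, 11, 5]
  [4, 8, 7]
  [7, 5, 9]

Each entry (A^⊗2)_ij equals the minimum over all length-2 walks i = v_0 → v_1 → … → v_2 = j of Σ_t A[v_t][v_{t+1}]. For example, for (i, j) = (0, 2) we minimise over 3 possible intermediate vertex sequences; the minimum is 5, attained along the walk 0 → 1 → 2.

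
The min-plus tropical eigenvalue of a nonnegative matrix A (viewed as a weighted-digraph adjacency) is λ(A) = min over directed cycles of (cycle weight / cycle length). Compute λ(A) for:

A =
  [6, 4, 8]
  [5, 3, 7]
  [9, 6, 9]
λ(A) = 3

Enumerate directed cycles and compute their means (weight / length). Sample:
  cycle 0 → 0: weight = 6, length = 1, mean = 6/1 ≈ 6.000
  cycle 1 → 1: weight = 3, length = 1, mean = 3/1 ≈ 3.000
  cycle 2 → 2: weight = 9, length = 1, mean = 9/1 ≈ 9.000
  cycle 0 → 1 → 0: weight = 9, length = 2, mean = 9/2 ≈ 4.500
  cycle 0 → 2 → 0: weight = 17, length = 2, mean = 17/2 ≈ 8.500
  cycle 1 → 0 → 1: weight = 9, length = 2, mean = 9/2 ≈ 4.500
Minimum mean = 3.000, attained e.g. along the cycle 1 → 1 with weight 3 and length 1. So λ(A) = 3/1 = 3.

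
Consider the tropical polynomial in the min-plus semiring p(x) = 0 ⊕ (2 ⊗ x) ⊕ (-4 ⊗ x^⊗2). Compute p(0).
p(0) = -4

A tropical monomial a ⊗ x^⊗i evaluates to a + i · x. Evaluating each term at x = 0:
  Term 0 contributes 0 + 0 · 0 = 0
  Term 1 contributes 2 + 1 · 0 = 2
  Term 2 contributes -4 + 2 · 0 = -4
p(0) = ⊕ of these = min[0, 2, -4] = -4.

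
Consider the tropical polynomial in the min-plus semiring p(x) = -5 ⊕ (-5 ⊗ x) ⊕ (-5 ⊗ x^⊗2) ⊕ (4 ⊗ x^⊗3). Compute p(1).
p(1) = -5

A tropical monomial a ⊗ x^⊗i evaluates to a + i · x. Evaluating each term at x = 1:
  Term 0 contributes -5 + 0 · 1 = -5
  Term 1 contributes -5 + 1 · 1 = -4
  Term 2 contributes -5 + 2 · 1 = -3
  Term 3 contributes 4 + 3 · 1 = 7
p(1) = ⊕ of these = min[-5, -4, -3, 7] = -5.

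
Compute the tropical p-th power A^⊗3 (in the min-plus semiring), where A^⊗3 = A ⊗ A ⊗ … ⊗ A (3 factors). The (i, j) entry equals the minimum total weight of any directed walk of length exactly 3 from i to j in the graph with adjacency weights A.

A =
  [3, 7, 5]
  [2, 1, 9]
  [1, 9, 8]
A^⊗3 =
  [9, 9, 11]
  [4, 3, 8]
  [7, 9, 9]

Each entry (A^⊗3)_ij equals the minimum over all length-3 walks i = v_0 → v_1 → … → v_3 = j of Σ_t A[v_t][v_{t+1}]. For example, for (i, j) = (0, 2) we minimise over 9 possible intermediate vertex sequences; the minimum is 11, attained along the walk 0 → 0 → 0 → 2.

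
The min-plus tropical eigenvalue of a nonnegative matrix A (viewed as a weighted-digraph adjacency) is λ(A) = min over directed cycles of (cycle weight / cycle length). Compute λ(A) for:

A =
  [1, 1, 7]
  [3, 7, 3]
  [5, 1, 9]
λ(A) = 1

Enumerate directed cycles and compute their means (weight / length). Sample:
  cycle 0 → 0: weight = 1, length = 1, mean = 1/1 ≈ 1.000
  cycle 1 → 1: weight = 7, length = 1, mean = 7/1 ≈ 7.000
  cycle 2 → 2: weight = 9, length = 1, mean = 9/1 ≈ 9.000
  cycle 0 → 1 → 0: weight = 4, length = 2, mean = 4/2 ≈ 2.000
  cycle 0 → 2 → 0: weight = 12, length = 2, mean = 12/2 ≈ 6.000
  cycle 1 → 0 → 1: weight = 4, length = 2, mean = 4/2 ≈ 2.000
Minimum mean = 1.000, attained e.g. along the cycle 0 → 0 with weight 1 and length 1. So λ(A) = 1/1 = 1.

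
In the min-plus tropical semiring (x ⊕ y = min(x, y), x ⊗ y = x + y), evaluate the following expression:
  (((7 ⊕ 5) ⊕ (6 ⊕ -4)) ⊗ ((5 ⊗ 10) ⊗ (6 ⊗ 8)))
(((7 ⊕ 5) ⊕ (6 ⊕ -4)) ⊗ ((5 ⊗ 10) ⊗ (6 ⊗ 8))) = 25

Expand innermost to outermost. Recall ⊕ takes the minimum of its arguments and ⊗ takes their sum. Working out the expression (((7 ⊕ 5) ⊕ (6 ⊕ -4)) ⊗ ((5 ⊗ 10) ⊗ (6 ⊗ 8))) gives 25.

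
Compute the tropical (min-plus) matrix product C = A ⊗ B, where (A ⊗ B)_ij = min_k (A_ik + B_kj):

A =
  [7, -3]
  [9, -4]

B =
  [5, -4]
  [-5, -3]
A ⊗ B =
  [-8, -6]
  [-9, -7]

Apply the min-plus product entry-by-entry:
  C[0][0] = min over k of (A[0][0] + B[0][0] = 7 + 5 = 12, A[0][1] + B[1][0] = -3 + -5 = -8) = -8 (attained at k = 1)
  C[0][1] = min over k of (A[0][0] + B[0][1] = 7 + -4 = 3, A[0][1] + B[1][1] = -3 + -3 = -6) = -6 (attained at k = 1)
  C[1][0] = min over k of (A[1][0] + B[0][0] = 9 + 5 = 14, A[1][1] + B[1][0] = -4 + -5 = -9) = -9 (attained at k = 1)
  C[1][1] = min over k of (A[1][0] + B[0][1] = 9 + -4 = 5, A[1][1] + B[1][1] = -4 + -3 = -7) = -7 (attained at k = 1)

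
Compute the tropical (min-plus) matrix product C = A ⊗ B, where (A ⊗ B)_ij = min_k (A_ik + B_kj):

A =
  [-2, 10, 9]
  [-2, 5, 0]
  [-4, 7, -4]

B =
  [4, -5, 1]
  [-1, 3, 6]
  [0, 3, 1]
A ⊗ B =
  [2, -7, -1]
  [0, -7, -1]
  [-4, -9, -3]

Apply the min-plus product entry-by-entry:
  C[0][0] = min over k of (A[0][0] + B[0][0] = -2 + 4 = 2, A[0][1] + B[1][0] = 10 + -1 = 9, A[0][2] + B[2][0] = 9 + 0 = 9) = 2 (attained at k = 0)
  C[0][1] = min over k of (A[0][0] + B[0][1] = -2 + -5 = -7, A[0][1] + B[1][1] = 10 + 3 = 13, A[0][2] + B[2][1] = 9 + 3 = 12) = -7 (attained at k = 0)
  C[0][2] = min over k of (A[0][0] + B[0][2] = -2 + 1 = -1, A[0][1] + B[1][2] = 10 + 6 = 16, A[0][2] + B[2][2] = 9 + 1 = 10) = -1 (attained at k = 0)
  C[1][0] = min over k of (A[1][0] + B[0][0] = -2 + 4 = 2, A[1][1] + B[1][0] = 5 + -1 = 4, A[1][2] + B[2][0] = 0 + 0 = 0) = 0 (attained at k = 2)
  C[1][1] = min over k of (A[1][0] + B[0][1] = -2 + -5 = -7, A[1][1] + B[1][1] = 5 + 3 = 8, A[1][2] + B[2][1] = 0 + 3 = 3) = -7 (attained at k = 0)
  C[1][2] = min over k of (A[1][0] + B[0][2] = -2 + 1 = -1, A[1][1] + B[1][2] = 5 + 6 = 11, A[1][2] + B[2][2] = 0 + 1 = 1) = -1 (attained at k = 0)
  C[2][0] = min over k of (A[2][0] + B[0][0] = -4 + 4 = 0, A[2][1] + B[1][0] = 7 + -1 = 6, A[2][2] + B[2][0] = -4 + 0 = -4) = -4 (attained at k = 2)
  C[2][1] = min over k of (A[2][0] + B[0][1] = -4 + -5 = -9, A[2][1] + B[1][1] = 7 + 3 = 10, A[2][2] + B[2][1] = -4 + 3 = -1) = -9 (attained at k = 0)
  C[2][2] = min over k of (A[2][0] + B[0][2] = -4 + 1 = -3, A[2][1] + B[1][2] = 7 + 6 = 13, A[2][2] + B[2][2] = -4 + 1 = -3) = -3 (attained at k = 0)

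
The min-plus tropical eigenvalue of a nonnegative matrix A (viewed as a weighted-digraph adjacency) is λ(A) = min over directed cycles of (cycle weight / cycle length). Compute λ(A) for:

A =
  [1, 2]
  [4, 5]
λ(A) = 1

Enumerate directed cycles and compute their means (weight / length). Sample:
  cycle 0 → 0: weight = 1, length = 1, mean = 1/1 ≈ 1.000
  cycle 1 → 1: weight = 5, length = 1, mean = 5/1 ≈ 5.000
  cycle 0 → 1 → 0: weight = 6, length = 2, mean = 6/2 ≈ 3.000
  cycle 1 → 0 → 1: weight = 6, length = 2, mean = 6/2 ≈ 3.000
Minimum mean = 1.000, attained e.g. along the cycle 0 → 0 with weight 1 and length 1. So λ(A) = 1/1 = 1.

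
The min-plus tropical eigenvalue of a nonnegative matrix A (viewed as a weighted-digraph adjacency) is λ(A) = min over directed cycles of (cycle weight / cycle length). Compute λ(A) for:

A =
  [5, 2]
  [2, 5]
λ(A) = 2

Enumerate directed cycles and compute their means (weight / length). Sample:
  cycle 0 → 0: weight = 5, length = 1, mean = 5/1 ≈ 5.000
  cycle 1 → 1: weight = 5, length = 1, mean = 5/1 ≈ 5.000
  cycle 0 → 1 → 0: weight = 4, length = 2, mean = 4/2 ≈ 2.000
  cycle 1 → 0 → 1: weight = 4, length = 2, mean = 4/2 ≈ 2.000
Minimum mean = 2.000, attained e.g. along the cycle 0 → 1 → 0 with weight 4 and length 2. So λ(A) = 4/2 = 2.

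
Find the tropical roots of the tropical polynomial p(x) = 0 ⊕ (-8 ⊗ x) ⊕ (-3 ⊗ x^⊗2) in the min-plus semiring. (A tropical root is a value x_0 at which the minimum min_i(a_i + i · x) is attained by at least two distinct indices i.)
Roots: {-5, 8}

Each tropical root is a break point of the lower envelope of the lines y = a_i + i · x (there are 3 lines, with slopes 0, 1, ..., 2). Only the lines that attain the minimum somewhere contribute to roots; other lines are dominated. Here the surviving (envelope) indices are i = 2, i = 1, i = 0.
Intersections between consecutive envelope lines give the roots: for adjacent envelope indices i < j the intersection is x = (a_i − a_j) / (j − i). Reading off the sorted break points: {-5, 8}.
Verification: at each break x_0, at least two indices attain the minimum of min_i(a_i + i · x_0).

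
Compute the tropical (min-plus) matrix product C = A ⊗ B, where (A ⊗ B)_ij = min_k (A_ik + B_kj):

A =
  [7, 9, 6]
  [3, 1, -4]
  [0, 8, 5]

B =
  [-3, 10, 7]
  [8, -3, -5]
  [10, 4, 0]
A ⊗ B =
  [4, 6, 4]
  [0, -2, -4]
  [-3, 5, 3]

Apply the min-plus product entry-by-entry:
  C[0][0] = min over k of (A[0][0] + B[0][0] = 7 + -3 = 4, A[0][1] + B[1][0] = 9 + 8 = 17, A[0][2] + B[2][0] = 6 + 10 = 16) = 4 (attained at k = 0)
  C[0][1] = min over k of (A[0][0] + B[0][1] = 7 + 10 = 17, A[0][1] + B[1][1] = 9 + -3 = 6, A[0][2] + B[2][1] = 6 + 4 = 10) = 6 (attained at k = 1)
  C[0][2] = min over k of (A[0][0] + B[0][2] = 7 + 7 = 14, A[0][1] + B[1][2] = 9 + -5 = 4, A[0][2] + B[2][2] = 6 + 0 = 6) = 4 (attained at k = 1)
  C[1][0] = min over k of (A[1][0] + B[0][0] = 3 + -3 = 0, A[1][1] + B[1][0] = 1 + 8 = 9, A[1][2] + B[2][0] = -4 + 10 = 6) = 0 (attained at k = 0)
  C[1][1] = min over k of (A[1][0] + B[0][1] = 3 + 10 = 13, A[1][1] + B[1][1] = 1 + -3 = -2, A[1][2] + B[2][1] = -4 + 4 = 0) = -2 (attained at k = 1)
  C[1][2] = min over k of (A[1][0] + B[0][2] = 3 + 7 = 10, A[1][1] + B[1][2] = 1 + -5 = -4, A[1][2] + B[2][2] = -4 + 0 = -4) = -4 (attained at k = 1)
  C[2][0] = min over k of (A[2][0] + B[0][0] = 0 + -3 = -3, A[2][1] + B[1][0] = 8 + 8 = 16, A[2][2] + B[2][0] = 5 + 10 = 15) = -3 (attained at k = 0)
  C[2][1] = min over k of (A[2][0] + B[0][1] = 0 + 10 = 10, A[2][1] + B[1][1] = 8 + -3 = 5, A[2][2] + B[2][1] = 5 + 4 = 9) = 5 (attained at k = 1)
  C[2][2] = min over k of (A[2][0] + B[0][2] = 0 + 7 = 7, A[2][1] + B[1][2] = 8 + -5 = 3, A[2][2] + B[2][2] = 5 + 0 = 5) = 3 (attained at k = 1)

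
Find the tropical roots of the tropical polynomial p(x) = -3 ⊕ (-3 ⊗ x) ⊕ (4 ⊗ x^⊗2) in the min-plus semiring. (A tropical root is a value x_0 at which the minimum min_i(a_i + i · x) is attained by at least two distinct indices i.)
Roots: {-7, 0}

Each tropical root is a break point of the lower envelope of the lines y = a_i + i · x (there are 3 lines, with slopes 0, 1, ..., 2). Only the lines that attain the minimum somewhere contribute to roots; other lines are dominated. Here the surviving (envelope) indices are i = 2, i = 1, i = 0.
Intersections between consecutive envelope lines give the roots: for adjacent envelope indices i < j the intersection is x = (a_i − a_j) / (j − i). Reading off the sorted break points: {-7, 0}.
Verification: at each break x_0, at least two indices attain the minimum of min_i(a_i + i · x_0).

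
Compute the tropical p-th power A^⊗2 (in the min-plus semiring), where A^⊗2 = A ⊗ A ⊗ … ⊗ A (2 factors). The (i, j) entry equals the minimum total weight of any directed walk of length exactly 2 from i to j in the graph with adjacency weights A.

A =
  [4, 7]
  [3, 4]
A^⊗2 =
  [8, 11]
  [7, 8]

Each entry (A^⊗2)_ij equals the minimum over all length-2 walks i = v_0 → v_1 → … → v_2 = j of Σ_t A[v_t][v_{t+1}]. For example, for (i, j) = (0, 1) we minimise over 2 possible intermediate vertex sequences; the minimum is 11, attained along the walk 0 → 0 → 1.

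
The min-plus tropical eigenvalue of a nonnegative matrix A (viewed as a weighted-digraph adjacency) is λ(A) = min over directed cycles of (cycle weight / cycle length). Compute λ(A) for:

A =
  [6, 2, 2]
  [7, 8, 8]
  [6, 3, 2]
λ(A) = 2

Enumerate directed cycles and compute their means (weight / length). Sample:
  cycle 0 → 0: weight = 6, length = 1, mean = 6/1 ≈ 6.000
  cycle 1 → 1: weight = 8, length = 1, mean = 8/1 ≈ 8.000
  cycle 2 → 2: weight = 2, length = 1, mean = 2/1 ≈ 2.000
  cycle 0 → 1 → 0: weight = 9, length = 2, mean = 9/2 ≈ 4.500
  cycle 0 → 2 → 0: weight = 8, length = 2, mean = 8/2 ≈ 4.000
  cycle 1 → 0 → 1: weight = 9, length = 2, mean = 9/2 ≈ 4.500
Minimum mean = 2.000, attained e.g. along the cycle 2 → 2 with weight 2 and length 1. So λ(A) = 2/1 = 2.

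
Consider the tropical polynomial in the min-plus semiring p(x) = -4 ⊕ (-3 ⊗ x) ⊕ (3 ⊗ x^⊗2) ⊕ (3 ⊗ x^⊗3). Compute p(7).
p(7) = -4

A tropical monomial a ⊗ x^⊗i evaluates to a + i · x. Evaluating each term at x = 7:
  Term 0 contributes -4 + 0 · 7 = -4
  Term 1 contributes -3 + 1 · 7 = 4
  Term 2 contributes 3 + 2 · 7 = 17
  Term 3 contributes 3 + 3 · 7 = 24
p(7) = ⊕ of these = min[-4, 4, 17, 24] = -4.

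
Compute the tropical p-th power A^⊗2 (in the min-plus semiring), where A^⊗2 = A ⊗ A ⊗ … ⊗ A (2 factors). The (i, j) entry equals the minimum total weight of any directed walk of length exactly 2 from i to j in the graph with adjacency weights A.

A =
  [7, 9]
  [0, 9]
A^⊗2 =
  [9, 16]
  [7, 9]

Each entry (A^⊗2)_ij equals the minimum over all length-2 walks i = v_0 → v_1 → … → v_2 = j of Σ_t A[v_t][v_{t+1}]. For example, for (i, j) = (0, 1) we minimise over 2 possible intermediate vertex sequences; the minimum is 16, attained along the walk 0 → 0 → 1.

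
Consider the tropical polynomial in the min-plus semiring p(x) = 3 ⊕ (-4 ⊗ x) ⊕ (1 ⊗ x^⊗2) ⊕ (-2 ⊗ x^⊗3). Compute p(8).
p(8) = 3

A tropical monomial a ⊗ x^⊗i evaluates to a + i · x. Evaluating each term at x = 8:
  Term 0 contributes 3 + 0 · 8 = 3
  Term 1 contributes -4 + 1 · 8 = 4
  Term 2 contributes 1 + 2 · 8 = 17
  Term 3 contributes -2 + 3 · 8 = 22
p(8) = ⊕ of these = min[3, 4, 17, 22] = 3.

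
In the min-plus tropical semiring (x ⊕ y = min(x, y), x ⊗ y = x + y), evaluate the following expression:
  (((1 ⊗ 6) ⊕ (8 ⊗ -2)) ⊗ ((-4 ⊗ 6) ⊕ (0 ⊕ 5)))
(((1 ⊗ 6) ⊕ (8 ⊗ -2)) ⊗ ((-4 ⊗ 6) ⊕ (0 ⊕ 5))) = 6

Expand innermost to outermost. Recall ⊕ takes the minimum of its arguments and ⊗ takes their sum. Working out the expression (((1 ⊗ 6) ⊕ (8 ⊗ -2)) ⊗ ((-4 ⊗ 6) ⊕ (0 ⊕ 5))) gives 6.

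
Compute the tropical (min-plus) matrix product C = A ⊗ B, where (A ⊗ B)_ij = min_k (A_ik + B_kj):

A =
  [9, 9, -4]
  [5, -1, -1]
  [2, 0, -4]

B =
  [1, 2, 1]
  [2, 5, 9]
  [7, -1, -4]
A ⊗ B =
  [3, -5, -8]
  [1, -2, -5]
  [2, -5, -8]

Apply the min-plus product entry-by-entry:
  C[0][0] = min over k of (A[0][0] + B[0][0] = 9 + 1 = 10, A[0][1] + B[1][0] = 9 + 2 = 11, A[0][2] + B[2][0] = -4 + 7 = 3) = 3 (attained at k = 2)
  C[0][1] = min over k of (A[0][0] + B[0][1] = 9 + 2 = 11, A[0][1] + B[1][1] = 9 + 5 = 14, A[0][2] + B[2][1] = -4 + -1 = -5) = -5 (attained at k = 2)
  C[0][2] = min over k of (A[0][0] + B[0][2] = 9 + 1 = 10, A[0][1] + B[1][2] = 9 + 9 = 18, A[0][2] + B[2][2] = -4 + -4 = -8) = -8 (attained at k = 2)
  C[1][0] = min over k of (A[1][0] + B[0][0] = 5 + 1 = 6, A[1][1] + B[1][0] = -1 + 2 = 1, A[1][2] + B[2][0] = -1 + 7 = 6) = 1 (attained at k = 1)
  C[1][1] = min over k of (A[1][0] + B[0][1] = 5 + 2 = 7, A[1][1] + B[1][1] = -1 + 5 = 4, A[1][2] + B[2][1] = -1 + -1 = -2) = -2 (attained at k = 2)
  C[1][2] = min over k of (A[1][0] + B[0][2] = 5 + 1 = 6, A[1][1] + B[1][2] = -1 + 9 = 8, A[1][2] + B[2][2] = -1 + -4 = -5) = -5 (attained at k = 2)
  C[2][0] = min over k of (A[2][0] + B[0][0] = 2 + 1 = 3, A[2][1] + B[1][0] = 0 + 2 = 2, A[2][2] + B[2][0] = -4 + 7 = 3) = 2 (attained at k = 1)
  C[2][1] = min over k of (A[2][0] + B[0][1] = 2 + 2 = 4, A[2][1] + B[1][1] = 0 + 5 = 5, A[2][2] + B[2][1] = -4 + -1 = -5) = -5 (attained at k = 2)
  C[2][2] = min over k of (A[2][0] + B[0][2] = 2 + 1 = 3, A[2][1] + B[1][2] = 0 + 9 = 9, A[2][2] + B[2][2] = -4 + -4 = -8) = -8 (attained at k = 2)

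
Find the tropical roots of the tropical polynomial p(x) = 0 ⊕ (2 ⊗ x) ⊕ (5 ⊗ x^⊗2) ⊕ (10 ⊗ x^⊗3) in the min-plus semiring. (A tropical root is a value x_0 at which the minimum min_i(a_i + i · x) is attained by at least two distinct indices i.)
Roots: {-5, -3, -2}

Each tropical root is a break point of the lower envelope of the lines y = a_i + i · x (there are 4 lines, with slopes 0, 1, ..., 3). Only the lines that attain the minimum somewhere contribute to roots; other lines are dominated. Here the surviving (envelope) indices are i = 3, i = 2, i = 1, i = 0.
Intersections between consecutive envelope lines give the roots: for adjacent envelope indices i < j the intersection is x = (a_i − a_j) / (j − i). Reading off the sorted break points: {-5, -3, -2}.
Verification: at each break x_0, at least two indices attain the minimum of min_i(a_i + i · x_0).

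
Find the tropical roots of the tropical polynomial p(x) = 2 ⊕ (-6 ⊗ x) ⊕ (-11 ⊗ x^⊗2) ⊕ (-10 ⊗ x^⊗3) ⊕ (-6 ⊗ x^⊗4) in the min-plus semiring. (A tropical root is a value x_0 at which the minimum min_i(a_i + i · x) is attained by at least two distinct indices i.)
Roots: {-4, -1, 5, 8}

Each tropical root is a break point of the lower envelope of the lines y = a_i + i · x (there are 5 lines, with slopes 0, 1, ..., 4). Only the lines that attain the minimum somewhere contribute to roots; other lines are dominated. Here the surviving (envelope) indices are i = 4, i = 3, i = 2, i = 1, i = 0.
Intersections between consecutive envelope lines give the roots: for adjacent envelope indices i < j the intersection is x = (a_i − a_j) / (j − i). Reading off the sorted break points: {-4, -1, 5, 8}.
Verification: at each break x_0, at least two indices attain the minimum of min_i(a_i + i · x_0).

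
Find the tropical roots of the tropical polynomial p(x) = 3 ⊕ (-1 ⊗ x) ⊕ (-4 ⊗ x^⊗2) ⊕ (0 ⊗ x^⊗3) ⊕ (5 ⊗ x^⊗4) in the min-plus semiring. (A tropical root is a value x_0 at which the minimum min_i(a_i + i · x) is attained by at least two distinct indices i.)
Roots: {-5, -4, 3, 4}

Each tropical root is a break point of the lower envelope of the lines y = a_i + i · x (there are 5 lines, with slopes 0, 1, ..., 4). Only the lines that attain the minimum somewhere contribute to roots; other lines are dominated. Here the surviving (envelope) indices are i = 4, i = 3, i = 2, i = 1, i = 0.
Intersections between consecutive envelope lines give the roots: for adjacent envelope indices i < j the intersection is x = (a_i − a_j) / (j − i). Reading off the sorted break points: {-5, -4, 3, 4}.
Verification: at each break x_0, at least two indices attain the minimum of min_i(a_i + i · x_0).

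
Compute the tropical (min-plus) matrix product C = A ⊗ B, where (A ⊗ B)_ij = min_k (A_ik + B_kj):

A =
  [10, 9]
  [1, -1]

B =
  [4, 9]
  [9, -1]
A ⊗ B =
  [14, 8]
  [5, -2]

Apply the min-plus product entry-by-entry:
  C[0][0] = min over k of (A[0][0] + B[0][0] = 10 + 4 = 14, A[0][1] + B[1][0] = 9 + 9 = 18) = 14 (attained at k = 0)
  C[0][1] = min over k of (A[0][0] + B[0][1] = 10 + 9 = 19, A[0][1] + B[1][1] = 9 + -1 = 8) = 8 (attained at k = 1)
  C[1][0] = min over k of (A[1][0] + B[0][0] = 1 + 4 = 5, A[1][1] + B[1][0] = -1 + 9 = 8) = 5 (attained at k = 0)
  C[1][1] = min over k of (A[1][0] + B[0][1] = 1 + 9 = 10, A[1][1] + B[1][1] = -1 + -1 = -2) = -2 (attained at k = 1)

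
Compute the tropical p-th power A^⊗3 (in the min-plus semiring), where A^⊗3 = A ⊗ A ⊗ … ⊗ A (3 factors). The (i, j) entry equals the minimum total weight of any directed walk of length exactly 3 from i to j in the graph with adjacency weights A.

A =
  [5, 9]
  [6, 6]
A^⊗3 =
  [15, 19]
  [16, 18]

Each entry (A^⊗3)_ij equals the minimum over all length-3 walks i = v_0 → v_1 → … → v_3 = j of Σ_t A[v_t][v_{t+1}]. For example, for (i, j) = (0, 1) we minimise over 4 possible intermediate vertex sequences; the minimum is 19, attained along the walk 0 → 0 → 0 → 1.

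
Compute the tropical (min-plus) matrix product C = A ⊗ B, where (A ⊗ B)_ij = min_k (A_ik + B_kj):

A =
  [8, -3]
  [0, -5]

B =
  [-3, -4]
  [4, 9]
A ⊗ B =
  [1, 4]
  [-3, -4]

Apply the min-plus product entry-by-entry:
  C[0][0] = min over k of (A[0][0] + B[0][0] = 8 + -3 = 5, A[0][1] + B[1][0] = -3 + 4 = 1) = 1 (attained at k = 1)
  C[0][1] = min over k of (A[0][0] + B[0][1] = 8 + -4 = 4, A[0][1] + B[1][1] = -3 + 9 = 6) = 4 (attained at k = 0)
  C[1][0] = min over k of (A[1][0] + B[0][0] = 0 + -3 = -3, A[1][1] + B[1][0] = -5 + 4 = -1) = -3 (attained at k = 0)
  C[1][1] = min over k of (A[1][0] + B[0][1] = 0 + -4 = -4, A[1][1] + B[1][1] = -5 + 9 = 4) = -4 (attained at k = 0)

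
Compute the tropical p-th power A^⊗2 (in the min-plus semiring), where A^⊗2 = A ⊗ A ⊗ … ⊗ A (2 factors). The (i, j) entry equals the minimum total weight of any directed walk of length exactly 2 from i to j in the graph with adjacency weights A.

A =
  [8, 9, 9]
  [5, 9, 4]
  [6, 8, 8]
A^⊗2 =
  [14, 17, 13]
  [10, 12, 12]
  [13, 15, 12]

Each entry (A^⊗2)_ij equals the minimum over all length-2 walks i = v_0 → v_1 → … → v_2 = j of Σ_t A[v_t][v_{t+1}]. For example, for (i, j) = (0, 2) we minimise over 3 possible intermediate vertex sequences; the minimum is 13, attained along the walk 0 → 1 → 2.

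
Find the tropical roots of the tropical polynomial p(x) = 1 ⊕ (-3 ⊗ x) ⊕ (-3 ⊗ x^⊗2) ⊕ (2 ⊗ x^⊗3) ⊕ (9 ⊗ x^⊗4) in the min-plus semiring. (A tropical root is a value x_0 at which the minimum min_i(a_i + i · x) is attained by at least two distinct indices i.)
Roots: {-7, -5, 0, 4}

Each tropical root is a break point of the lower envelope of the lines y = a_i + i · x (there are 5 lines, with slopes 0, 1, ..., 4). Only the lines that attain the minimum somewhere contribute to roots; other lines are dominated. Here the surviving (envelope) indices are i = 4, i = 3, i = 2, i = 1, i = 0.
Intersections between consecutive envelope lines give the roots: for adjacent envelope indices i < j the intersection is x = (a_i − a_j) / (j − i). Reading off the sorted break points: {-7, -5, 0, 4}.
Verification: at each break x_0, at least two indices attain the minimum of min_i(a_i + i · x_0).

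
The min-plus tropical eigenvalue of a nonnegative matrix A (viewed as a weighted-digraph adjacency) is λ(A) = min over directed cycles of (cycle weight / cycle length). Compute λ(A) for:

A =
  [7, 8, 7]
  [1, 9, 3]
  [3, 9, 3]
λ(A) = 3

Enumerate directed cycles and compute their means (weight / length). Sample:
  cycle 0 → 0: weight = 7, length = 1, mean = 7/1 ≈ 7.000
  cycle 1 → 1: weight = 9, length = 1, mean = 9/1 ≈ 9.000
  cycle 2 → 2: weight = 3, length = 1, mean = 3/1 ≈ 3.000
  cycle 0 → 1 → 0: weight = 9, length = 2, mean = 9/2 ≈ 4.500
  cycle 0 → 2 → 0: weight = 10, length = 2, mean = 10/2 ≈ 5.000
  cycle 1 → 0 → 1: weight = 9, length = 2, mean = 9/2 ≈ 4.500
Minimum mean = 3.000, attained e.g. along the cycle 2 → 2 with weight 3 and length 1. So λ(A) = 3/1 = 3.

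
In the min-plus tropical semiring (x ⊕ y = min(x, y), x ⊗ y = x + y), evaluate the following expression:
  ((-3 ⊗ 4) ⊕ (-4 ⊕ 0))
((-3 ⊗ 4) ⊕ (-4 ⊕ 0)) = -4

Expand innermost to outermost. Recall ⊕ takes the minimum of its arguments and ⊗ takes their sum. Working out the expression ((-3 ⊗ 4) ⊕ (-4 ⊕ 0)) gives -4.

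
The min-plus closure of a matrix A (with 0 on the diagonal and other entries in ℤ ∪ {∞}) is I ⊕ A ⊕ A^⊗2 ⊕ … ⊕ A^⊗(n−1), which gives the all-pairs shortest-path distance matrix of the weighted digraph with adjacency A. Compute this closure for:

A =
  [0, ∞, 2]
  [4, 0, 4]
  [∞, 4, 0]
Closure =
  [0, 6, 2]
  [4, 0, 4]
  [8, 4, 0]

This is the Floyd-Warshall all-pairs shortest-path computation. For each intermediate vertex k = 0, 1, …, 2, update dist[i][j] ← min(dist[i][j], dist[i][k] + dist[k][j]). The final matrix gives, for each (i, j), the minimum total weight of any directed path from i to j (possibly empty when i = j).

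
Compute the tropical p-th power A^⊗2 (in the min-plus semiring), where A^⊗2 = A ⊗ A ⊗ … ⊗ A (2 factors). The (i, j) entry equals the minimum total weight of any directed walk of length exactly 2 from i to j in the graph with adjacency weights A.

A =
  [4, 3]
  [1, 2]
A^⊗2 =
  [4, 5]
  [3, 4]

Each entry (A^⊗2)_ij equals the minimum over all length-2 walks i = v_0 → v_1 → … → v_2 = j of Σ_t A[v_t][v_{t+1}]. For example, for (i, j) = (0, 1) we minimise over 2 possible intermediate vertex sequences; the minimum is 5, attained along the walk 0 → 1 → 1.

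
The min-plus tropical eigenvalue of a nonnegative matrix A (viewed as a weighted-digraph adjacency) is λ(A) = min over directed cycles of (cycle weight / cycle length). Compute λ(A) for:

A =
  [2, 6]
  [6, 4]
λ(A) = 2

Enumerate directed cycles and compute their means (weight / length). Sample:
  cycle 0 → 0: weight = 2, length = 1, mean = 2/1 ≈ 2.000
  cycle 1 → 1: weight = 4, length = 1, mean = 4/1 ≈ 4.000
  cycle 0 → 1 → 0: weight = 12, length = 2, mean = 12/2 ≈ 6.000
  cycle 1 → 0 → 1: weight = 12, length = 2, mean = 12/2 ≈ 6.000
Minimum mean = 2.000, attained e.g. along the cycle 0 → 0 with weight 2 and length 1. So λ(A) = 2/1 = 2.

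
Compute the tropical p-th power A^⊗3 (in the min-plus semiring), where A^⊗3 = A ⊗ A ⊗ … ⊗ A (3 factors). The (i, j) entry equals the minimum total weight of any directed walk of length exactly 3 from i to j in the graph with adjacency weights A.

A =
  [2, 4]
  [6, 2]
A^⊗3 =
  [6, 8]
  [10, 6]

Each entry (A^⊗3)_ij equals the minimum over all length-3 walks i = v_0 → v_1 → … → v_3 = j of Σ_t A[v_t][v_{t+1}]. For example, for (i, j) = (0, 1) we minimise over 4 possible intermediate vertex sequences; the minimum is 8, attained along the walk 0 → 0 → 0 → 1.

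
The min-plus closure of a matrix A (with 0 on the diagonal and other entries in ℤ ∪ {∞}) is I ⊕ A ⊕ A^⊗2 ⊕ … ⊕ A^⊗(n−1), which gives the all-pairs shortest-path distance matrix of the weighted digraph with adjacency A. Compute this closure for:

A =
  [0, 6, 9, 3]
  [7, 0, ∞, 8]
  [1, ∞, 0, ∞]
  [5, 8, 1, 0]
Closure =
  [0, 6, 4, 3]
  [7, 0, 9, 8]
  [1, 7, 0, 4]
  [2, 8, 1, 0]

This is the Floyd-Warshall all-pairs shortest-path computation. For each intermediate vertex k = 0, 1, …, 3, update dist[i][j] ← min(dist[i][j], dist[i][k] + dist[k][j]). The final matrix gives, for each (i, j), the minimum total weight of any directed path from i to j (possibly empty when i = j).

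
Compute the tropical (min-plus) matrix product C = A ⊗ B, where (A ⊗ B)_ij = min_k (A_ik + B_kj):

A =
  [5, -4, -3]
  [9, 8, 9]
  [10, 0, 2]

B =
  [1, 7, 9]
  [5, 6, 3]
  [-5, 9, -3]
A ⊗ B =
  [-8, 2, -6]
  [4, 14, 6]
  [-3, 6, -1]

Apply the min-plus product entry-by-entry:
  C[0][0] = min over k of (A[0][0] + B[0][0] = 5 + 1 = 6, A[0][1] + B[1][0] = -4 + 5 = 1, A[0][2] + B[2][0] = -3 + -5 = -8) = -8 (attained at k = 2)
  C[0][1] = min over k of (A[0][0] + B[0][1] = 5 + 7 = 12, A[0][1] + B[1][1] = -4 + 6 = 2, A[0][2] + B[2][1] = -3 + 9 = 6) = 2 (attained at k = 1)
  C[0][2] = min over k of (A[0][0] + B[0][2] = 5 + 9 = 14, A[0][1] + B[1][2] = -4 + 3 = -1, A[0][2] + B[2][2] = -3 + -3 = -6) = -6 (attained at k = 2)
  C[1][0] = min over k of (A[1][0] + B[0][0] = 9 + 1 = 10, A[1][1] + B[1][0] = 8 + 5 = 13, A[1][2] + B[2][0] = 9 + -5 = 4) = 4 (attained at k = 2)
  C[1][1] = min over k of (A[1][0] + B[0][1] = 9 + 7 = 16, A[1][1] + B[1][1] = 8 + 6 = 14, A[1][2] + B[2][1] = 9 + 9 = 18) = 14 (attained at k = 1)
  C[1][2] = min over k of (A[1][0] + B[0][2] = 9 + 9 = 18, A[1][1] + B[1][2] = 8 + 3 = 11, A[1][2] + B[2][2] = 9 + -3 = 6) = 6 (attained at k = 2)
  C[2][0] = min over k of (A[2][0] + B[0][0] = 10 + 1 = 11, A[2][1] + B[1][0] = 0 + 5 = 5, A[2][2] + B[2][0] = 2 + -5 = -3) = -3 (attained at k = 2)
  C[2][1] = min over k of (A[2][0] + B[0][1] = 10 + 7 = 17, A[2][1] + B[1][1] = 0 + 6 = 6, A[2][2] + B[2][1] = 2 + 9 = 11) = 6 (attained at k = 1)
  C[2][2] = min over k of (A[2][0] + B[0][2] = 10 + 9 = 19, A[2][1] + B[1][2] = 0 + 3 = 3, A[2][2] + B[2][2] = 2 + -3 = -1) = -1 (attained at k = 2)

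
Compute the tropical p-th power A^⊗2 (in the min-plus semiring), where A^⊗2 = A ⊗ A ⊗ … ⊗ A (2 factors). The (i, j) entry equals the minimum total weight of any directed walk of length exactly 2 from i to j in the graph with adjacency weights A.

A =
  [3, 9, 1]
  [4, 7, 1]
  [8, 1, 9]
A^⊗2 =
  [6, 2, 4]
  [7, 2, 5]
  [5, 8, 2]

Each entry (A^⊗2)_ij equals the minimum over all length-2 walks i = v_0 → v_1 → … → v_2 = j of Σ_t A[v_t][v_{t+1}]. For example, for (i, j) = (0, 2) we minimise over 3 possible intermediate vertex sequences; the minimum is 4, attained along the walk 0 → 0 → 2.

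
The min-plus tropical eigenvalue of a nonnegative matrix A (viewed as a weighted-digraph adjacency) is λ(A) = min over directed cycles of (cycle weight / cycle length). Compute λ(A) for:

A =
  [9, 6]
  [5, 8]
λ(A) = 11/2

Enumerate directed cycles and compute their means (weight / length). Sample:
  cycle 0 → 0: weight = 9, length = 1, mean = 9/1 ≈ 9.000
  cycle 1 → 1: weight = 8, length = 1, mean = 8/1 ≈ 8.000
  cycle 0 → 1 → 0: weight = 11, length = 2, mean = 11/2 ≈ 5.500
  cycle 1 → 0 → 1: weight = 11, length = 2, mean = 11/2 ≈ 5.500
Minimum mean = 5.500, attained e.g. along the cycle 0 → 1 → 0 with weight 11 and length 2. So λ(A) = 11/2 = 11/2.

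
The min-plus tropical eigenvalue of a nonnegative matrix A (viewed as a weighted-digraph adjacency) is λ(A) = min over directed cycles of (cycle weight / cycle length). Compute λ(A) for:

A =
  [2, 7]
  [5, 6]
λ(A) = 2

Enumerate directed cycles and compute their means (weight / length). Sample:
  cycle 0 → 0: weight = 2, length = 1, mean = 2/1 ≈ 2.000
  cycle 1 → 1: weight = 6, length = 1, mean = 6/1 ≈ 6.000
  cycle 0 → 1 → 0: weight = 12, length = 2, mean = 12/2 ≈ 6.000
  cycle 1 → 0 → 1: weight = 12, length = 2, mean = 12/2 ≈ 6.000
Minimum mean = 2.000, attained e.g. along the cycle 0 → 0 with weight 2 and length 1. So λ(A) = 2/1 = 2.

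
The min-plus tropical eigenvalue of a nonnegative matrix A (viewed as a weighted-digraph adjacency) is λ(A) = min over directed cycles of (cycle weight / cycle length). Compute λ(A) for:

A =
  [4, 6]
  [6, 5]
λ(A) = 4

Enumerate directed cycles and compute their means (weight / length). Sample:
  cycle 0 → 0: weight = 4, length = 1, mean = 4/1 ≈ 4.000
  cycle 1 → 1: weight = 5, length = 1, mean = 5/1 ≈ 5.000
  cycle 0 → 1 → 0: weight = 12, length = 2, mean = 12/2 ≈ 6.000
  cycle 1 → 0 → 1: weight = 12, length = 2, mean = 12/2 ≈ 6.000
Minimum mean = 4.000, attained e.g. along the cycle 0 → 0 with weight 4 and length 1. So λ(A) = 4/1 = 4.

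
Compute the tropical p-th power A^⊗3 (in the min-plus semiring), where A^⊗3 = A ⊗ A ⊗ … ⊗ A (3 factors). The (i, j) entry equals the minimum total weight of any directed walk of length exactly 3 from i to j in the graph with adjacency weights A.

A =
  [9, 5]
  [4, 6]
A^⊗3 =
  [15, 14]
  [13, 15]

Each entry (A^⊗3)_ij equals the minimum over all length-3 walks i = v_0 → v_1 → … → v_3 = j of Σ_t A[v_t][v_{t+1}]. For example, for (i, j) = (0, 1) we minimise over 4 possible intermediate vertex sequences; the minimum is 14, attained along the walk 0 → 1 → 0 → 1.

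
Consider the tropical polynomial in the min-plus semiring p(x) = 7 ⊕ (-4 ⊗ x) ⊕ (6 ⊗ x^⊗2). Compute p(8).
p(8) = 4

A tropical monomial a ⊗ x^⊗i evaluates to a + i · x. Evaluating each term at x = 8:
  Term 0 contributes 7 + 0 · 8 = 7
  Term 1 contributes -4 + 1 · 8 = 4
  Term 2 contributes 6 + 2 · 8 = 22
p(8) = ⊕ of these = min[7, 4, 22] = 4.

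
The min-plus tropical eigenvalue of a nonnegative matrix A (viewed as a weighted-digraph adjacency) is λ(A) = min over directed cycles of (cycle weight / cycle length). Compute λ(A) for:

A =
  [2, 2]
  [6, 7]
λ(A) = 2

Enumerate directed cycles and compute their means (weight / length). Sample:
  cycle 0 → 0: weight = 2, length = 1, mean = 2/1 ≈ 2.000
  cycle 1 → 1: weight = 7, length = 1, mean = 7/1 ≈ 7.000
  cycle 0 → 1 → 0: weight = 8, length = 2, mean = 8/2 ≈ 4.000
  cycle 1 → 0 → 1: weight = 8, length = 2, mean = 8/2 ≈ 4.000
Minimum mean = 2.000, attained e.g. along the cycle 0 → 0 with weight 2 and length 1. So λ(A) = 2/1 = 2.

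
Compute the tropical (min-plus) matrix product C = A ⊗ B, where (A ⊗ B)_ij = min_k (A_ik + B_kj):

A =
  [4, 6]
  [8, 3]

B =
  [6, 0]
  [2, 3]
A ⊗ B =
  [8, 4]
  [5, 6]

Apply the min-plus product entry-by-entry:
  C[0][0] = min over k of (A[0][0] + B[0][0] = 4 + 6 = 10, A[0][1] + B[1][0] = 6 + 2 = 8) = 8 (attained at k = 1)
  C[0][1] = min over k of (A[0][0] + B[0][1] = 4 + 0 = 4, A[0][1] + B[1][1] = 6 + 3 = 9) = 4 (attained at k = 0)
  C[1][0] = min over k of (A[1][0] + B[0][0] = 8 + 6 = 14, A[1][1] + B[1][0] = 3 + 2 = 5) = 5 (attained at k = 1)
  C[1][1] = min over k of (A[1][0] + B[0][1] = 8 + 0 = 8, A[1][1] + B[1][1] = 3 + 3 = 6) = 6 (attained at k = 1)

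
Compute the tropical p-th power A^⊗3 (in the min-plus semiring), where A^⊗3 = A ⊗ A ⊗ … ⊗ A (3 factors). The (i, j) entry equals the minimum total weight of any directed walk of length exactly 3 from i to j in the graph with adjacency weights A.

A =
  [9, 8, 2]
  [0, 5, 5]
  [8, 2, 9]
A^⊗3 =
  [4, 9, 9]
  [7, 4, 7]
  [7, 9, 4]

Each entry (A^⊗3)_ij equals the minimum over all length-3 walks i = v_0 → v_1 → … → v_3 = j of Σ_t A[v_t][v_{t+1}]. For example, for (i, j) = (0, 2) we minimise over 9 possible intermediate vertex sequences; the minimum is 9, attained along the walk 0 → 2 → 1 → 2.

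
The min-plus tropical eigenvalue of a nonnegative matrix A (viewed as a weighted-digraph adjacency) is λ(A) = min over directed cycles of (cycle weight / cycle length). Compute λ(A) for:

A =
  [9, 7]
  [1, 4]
λ(A) = 4

Enumerate directed cycles and compute their means (weight / length). Sample:
  cycle 0 → 0: weight = 9, length = 1, mean = 9/1 ≈ 9.000
  cycle 1 → 1: weight = 4, length = 1, mean = 4/1 ≈ 4.000
  cycle 0 → 1 → 0: weight = 8, length = 2, mean = 8/2 ≈ 4.000
  cycle 1 → 0 → 1: weight = 8, length = 2, mean = 8/2 ≈ 4.000
Minimum mean = 4.000, attained e.g. along the cycle 1 → 1 with weight 4 and length 1. So λ(A) = 4/1 = 4.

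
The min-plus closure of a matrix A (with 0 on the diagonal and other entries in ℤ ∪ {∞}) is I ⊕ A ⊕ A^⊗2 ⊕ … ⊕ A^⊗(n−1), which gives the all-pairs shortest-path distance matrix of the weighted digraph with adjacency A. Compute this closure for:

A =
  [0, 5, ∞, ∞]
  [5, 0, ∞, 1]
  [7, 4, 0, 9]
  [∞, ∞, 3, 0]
Closure =
  [0, 5, 9, 6]
  [5, 0, 4, 1]
  [7, 4, 0, 5]
  [10, 7, 3, 0]

This is the Floyd-Warshall all-pairs shortest-path computation. For each intermediate vertex k = 0, 1, …, 3, update dist[i][j] ← min(dist[i][j], dist[i][k] + dist[k][j]). The final matrix gives, for each (i, j), the minimum total weight of any directed path from i to j (possibly empty when i = j).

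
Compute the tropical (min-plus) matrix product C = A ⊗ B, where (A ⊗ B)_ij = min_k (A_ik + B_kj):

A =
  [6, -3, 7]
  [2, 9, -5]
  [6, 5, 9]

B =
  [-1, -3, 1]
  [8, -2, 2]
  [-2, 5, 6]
A ⊗ B =
  [5, -5, -1]
  [-7, -1, 1]
  [5, 3, 7]

Apply the min-plus product entry-by-entry:
  C[0][0] = min over k of (A[0][0] + B[0][0] = 6 + -1 = 5, A[0][1] + B[1][0] = -3 + 8 = 5, A[0][2] + B[2][0] = 7 + -2 = 5) = 5 (attained at k = 0)
  C[0][1] = min over k of (A[0][0] + B[0][1] = 6 + -3 = 3, A[0][1] + B[1][1] = -3 + -2 = -5, A[0][2] + B[2][1] = 7 + 5 = 12) = -5 (attained at k = 1)
  C[0][2] = min over k of (A[0][0] + B[0][2] = 6 + 1 = 7, A[0][1] + B[1][2] = -3 + 2 = -1, A[0][2] + B[2][2] = 7 + 6 = 13) = -1 (attained at k = 1)
  C[1][0] = min over k of (A[1][0] + B[0][0] = 2 + -1 = 1, A[1][1] + B[1][0] = 9 + 8 = 17, A[1][2] + B[2][0] = -5 + -2 = -7) = -7 (attained at k = 2)
  C[1][1] = min over k of (A[1][0] + B[0][1] = 2 + -3 = -1, A[1][1] + B[1][1] = 9 + -2 = 7, A[1][2] + B[2][1] = -5 + 5 = 0) = -1 (attained at k = 0)
  C[1][2] = min over k of (A[1][0] + B[0][2] = 2 + 1 = 3, A[1][1] + B[1][2] = 9 + 2 = 11, A[1][2] + B[2][2] = -5 + 6 = 1) = 1 (attained at k = 2)
  C[2][0] = min over k of (A[2][0] + B[0][0] = 6 + -1 = 5, A[2][1] + B[1][0] = 5 + 8 = 13, A[2][2] + B[2][0] = 9 + -2 = 7) = 5 (attained at k = 0)
  C[2][1] = min over k of (A[2][0] + B[0][1] = 6 + -3 = 3, A[2][1] + B[1][1] = 5 + -2 = 3, A[2][2] + B[2][1] = 9 + 5 = 14) = 3 (attained at k = 0)
  C[2][2] = min over k of (A[2][0] + B[0][2] = 6 + 1 = 7, A[2][1] + B[1][2] = 5 + 2 = 7, A[2][2] + B[2][2] = 9 + 6 = 15) = 7 (attained at k = 0)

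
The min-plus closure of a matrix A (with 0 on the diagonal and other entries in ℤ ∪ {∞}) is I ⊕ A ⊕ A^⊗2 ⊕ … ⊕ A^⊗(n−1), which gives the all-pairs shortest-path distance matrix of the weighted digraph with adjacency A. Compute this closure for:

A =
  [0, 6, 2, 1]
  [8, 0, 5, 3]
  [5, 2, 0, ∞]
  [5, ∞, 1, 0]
Closure =
  [0, 4, 2, 1]
  [8, 0, 4, 3]
  [5, 2, 0, 5]
  [5, 3, 1, 0]

This is the Floyd-Warshall all-pairs shortest-path computation. For each intermediate vertex k = 0, 1, …, 3, update dist[i][j] ← min(dist[i][j], dist[i][k] + dist[k][j]). The final matrix gives, for each (i, j), the minimum total weight of any directed path from i to j (possibly empty when i = j).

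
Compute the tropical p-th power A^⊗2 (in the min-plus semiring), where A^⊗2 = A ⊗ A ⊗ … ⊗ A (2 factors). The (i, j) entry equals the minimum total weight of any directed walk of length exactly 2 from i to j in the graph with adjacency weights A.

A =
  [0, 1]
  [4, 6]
A^⊗2 =
  [0, 1]
  [4, 5]

Each entry (A^⊗2)_ij equals the minimum over all length-2 walks i = v_0 → v_1 → … → v_2 = j of Σ_t A[v_t][v_{t+1}]. For example, for (i, j) = (0, 1) we minimise over 2 possible intermediate vertex sequences; the minimum is 1, attained along the walk 0 → 0 → 1.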